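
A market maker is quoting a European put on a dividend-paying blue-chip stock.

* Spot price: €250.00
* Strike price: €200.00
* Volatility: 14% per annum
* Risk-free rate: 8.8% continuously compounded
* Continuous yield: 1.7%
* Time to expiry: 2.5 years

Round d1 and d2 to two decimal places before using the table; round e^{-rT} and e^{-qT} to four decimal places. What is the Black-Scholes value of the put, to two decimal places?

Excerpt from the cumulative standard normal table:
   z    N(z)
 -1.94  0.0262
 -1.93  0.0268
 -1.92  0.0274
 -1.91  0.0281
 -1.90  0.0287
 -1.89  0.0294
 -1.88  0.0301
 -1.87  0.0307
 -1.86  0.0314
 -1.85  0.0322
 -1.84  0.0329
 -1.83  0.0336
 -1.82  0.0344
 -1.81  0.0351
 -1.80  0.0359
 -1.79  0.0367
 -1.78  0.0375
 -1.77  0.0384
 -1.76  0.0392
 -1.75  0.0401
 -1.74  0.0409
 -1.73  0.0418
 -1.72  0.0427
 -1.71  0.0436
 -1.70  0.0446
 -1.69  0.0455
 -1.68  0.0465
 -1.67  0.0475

σ√T = 0.14·√2.5 = 0.2214
d₁ = [ln(250/200) + (0.088 − 0.017 + 0.14²/2)·2.5] / 0.2214 = [0.2231 + 0.2020] / 0.2214 = 1.9206 ⇒ 1.92
d₂ = d₁ − σ√T = 1.9206 − 0.2214 = 1.6992 ⇒ 1.70
exp(−qT) = exp(−0.017·2.5) = 0.9584;  exp(−rT) = exp(−0.088·2.5) = 0.8025
N(−d₂) = N(-1.70) = 0.0446;  N(−d₁) = N(-1.92) = 0.0274
P = 200·0.8025·0.0446 − 250·0.9584·0.0274 = 7.1583 − 6.5650 = 0.5933

€0.59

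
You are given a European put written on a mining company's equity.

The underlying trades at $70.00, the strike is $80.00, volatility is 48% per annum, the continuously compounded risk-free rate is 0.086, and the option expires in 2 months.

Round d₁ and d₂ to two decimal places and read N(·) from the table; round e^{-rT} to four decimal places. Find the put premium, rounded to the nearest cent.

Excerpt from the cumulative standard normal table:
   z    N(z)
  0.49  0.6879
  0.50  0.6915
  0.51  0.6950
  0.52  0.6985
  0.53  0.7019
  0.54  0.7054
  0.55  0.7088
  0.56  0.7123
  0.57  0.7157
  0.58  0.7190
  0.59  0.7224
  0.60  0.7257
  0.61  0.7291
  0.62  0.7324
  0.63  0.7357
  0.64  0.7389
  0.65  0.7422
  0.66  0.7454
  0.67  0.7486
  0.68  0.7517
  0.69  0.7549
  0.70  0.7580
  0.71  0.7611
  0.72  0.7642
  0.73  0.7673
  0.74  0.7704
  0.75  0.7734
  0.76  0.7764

T = 0.1667;  σ√T = 0.1960
ln(S/K) + (r + σ²/2)T = ln(70/80) + (0.086 + 0.48²/2)·0.1667 = -0.1335 + 0.0335 = -0.1000
d₁ = -0.1000 / 0.1960 = -0.5103 which rounds to -0.51
d₂ = d₁ − σ√T = -0.5103 − 0.1960 = -0.7063 which rounds to -0.71
exp(−rT) = exp(−0.086·0.1667) = 0.9858
P = 80·0.9858·N(0.71) − 70·N(0.51) = 80·0.9858·0.7611 − 70·0.6950 = 60.0234 − 48.6500 = 11.3734

$11.37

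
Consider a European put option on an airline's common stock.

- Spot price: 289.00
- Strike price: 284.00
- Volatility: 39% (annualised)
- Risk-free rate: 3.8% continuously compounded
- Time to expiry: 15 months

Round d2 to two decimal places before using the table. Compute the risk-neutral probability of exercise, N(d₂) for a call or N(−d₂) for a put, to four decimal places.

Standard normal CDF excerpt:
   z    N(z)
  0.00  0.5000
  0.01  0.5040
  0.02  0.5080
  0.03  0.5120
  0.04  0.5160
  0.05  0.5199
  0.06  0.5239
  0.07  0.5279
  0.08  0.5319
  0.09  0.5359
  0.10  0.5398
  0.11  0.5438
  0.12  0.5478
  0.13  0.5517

0.5279

σ√T = 0.39·√1.25 = 0.4360
ln(S/K) + (r + σ²/2)T = ln(289/284) + (0.038 + 0.39²/2)·1.25 = 0.0175 + 0.1426 = 0.1600
d₁ = 0.1600 / 0.4360 = 0.3670 ⇒ 0.37
d₂ = d₁ − σ√T = 0.3670 − 0.4360 = -0.0691 ⇒ -0.07
Risk-neutral Pr[S_T < K] = N(−d₂) = N(0.07) = 0.5279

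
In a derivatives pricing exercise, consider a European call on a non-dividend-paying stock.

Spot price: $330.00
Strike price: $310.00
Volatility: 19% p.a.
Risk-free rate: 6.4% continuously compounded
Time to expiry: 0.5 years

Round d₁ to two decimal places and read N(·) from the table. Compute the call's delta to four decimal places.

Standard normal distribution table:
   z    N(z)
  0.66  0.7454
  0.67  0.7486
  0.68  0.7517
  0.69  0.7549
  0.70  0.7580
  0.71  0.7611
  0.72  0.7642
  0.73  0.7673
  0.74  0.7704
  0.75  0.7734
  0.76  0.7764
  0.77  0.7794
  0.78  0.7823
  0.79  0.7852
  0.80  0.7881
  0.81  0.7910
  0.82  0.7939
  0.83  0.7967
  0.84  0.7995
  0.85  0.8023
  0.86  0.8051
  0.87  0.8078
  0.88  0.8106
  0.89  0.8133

σ√T = 0.19 × 0.7071 = 0.1344
d₁ = [ln(330/310) + (0.064 + ½·0.19²)·0.5] / (σ√T) = (0.0625 + 0.0410) / 0.1344 = 0.7707 ≈ 0.77
N(d₁) = N(0.77) = 0.7794
Δ_call = N(d₁) = 0.7794

0.7794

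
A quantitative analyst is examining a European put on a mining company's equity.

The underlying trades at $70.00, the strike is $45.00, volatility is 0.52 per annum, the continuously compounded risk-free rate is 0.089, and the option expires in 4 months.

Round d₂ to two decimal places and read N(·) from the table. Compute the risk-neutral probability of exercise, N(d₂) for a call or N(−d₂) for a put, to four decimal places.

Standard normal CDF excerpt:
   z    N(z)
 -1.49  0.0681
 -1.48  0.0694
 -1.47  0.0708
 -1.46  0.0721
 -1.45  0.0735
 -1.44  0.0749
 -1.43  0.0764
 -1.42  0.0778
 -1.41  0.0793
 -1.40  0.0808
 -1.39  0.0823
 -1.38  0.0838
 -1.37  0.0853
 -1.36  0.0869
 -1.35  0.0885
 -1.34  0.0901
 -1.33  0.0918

0.0778

σ√T = 0.52·√0.3333 = 0.3002
d₁ = [ln(70/45) + (0.089 + 0.52²/2)·0.3333] / 0.3002 = [0.4418 + 0.0747] / 0.3002 = 1.7206 → 1.72
d₂ = d₁ − σ√T = 1.7206 − 0.3002 = 1.4204 → 1.42
Pr(exercise) under Q = N(−d₂) = N(-1.42) = 0.0778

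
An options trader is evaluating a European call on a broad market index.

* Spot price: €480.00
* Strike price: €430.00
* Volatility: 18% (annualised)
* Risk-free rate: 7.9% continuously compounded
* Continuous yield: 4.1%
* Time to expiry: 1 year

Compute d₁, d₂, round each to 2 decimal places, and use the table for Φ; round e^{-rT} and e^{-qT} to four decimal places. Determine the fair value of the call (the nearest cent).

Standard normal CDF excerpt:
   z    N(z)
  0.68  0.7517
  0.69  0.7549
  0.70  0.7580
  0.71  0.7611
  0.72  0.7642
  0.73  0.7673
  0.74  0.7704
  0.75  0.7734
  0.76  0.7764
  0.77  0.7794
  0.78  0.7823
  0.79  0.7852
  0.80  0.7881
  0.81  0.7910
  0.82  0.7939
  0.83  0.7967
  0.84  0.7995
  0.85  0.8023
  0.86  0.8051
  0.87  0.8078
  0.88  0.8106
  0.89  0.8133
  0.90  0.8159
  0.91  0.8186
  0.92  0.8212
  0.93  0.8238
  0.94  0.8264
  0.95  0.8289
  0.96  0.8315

€72.27

T = 1;  σ√T = 0.1800
d₁ = [ln(480/430) + (0.079 − 0.041 + 0.18²/2)·1] / 0.1800 = [0.1100 + 0.0542] / 0.1800 = 0.9122 ⇒ 0.91
d₂ = d₁ − σ√T = 0.9122 − 0.1800 = 0.7322 ⇒ 0.73
e^(−qT) = e^(−0.041·1) = 0.9598;  e^(−rT) = e^(−0.079·1) = 0.9240
N(d₁) = N(0.91) = 0.8186;  N(d₂) = N(0.73) = 0.7673
C = 480·0.9598·0.8186 − 430·0.9240·0.7673 = 377.1323 − 304.8636 = 72.2687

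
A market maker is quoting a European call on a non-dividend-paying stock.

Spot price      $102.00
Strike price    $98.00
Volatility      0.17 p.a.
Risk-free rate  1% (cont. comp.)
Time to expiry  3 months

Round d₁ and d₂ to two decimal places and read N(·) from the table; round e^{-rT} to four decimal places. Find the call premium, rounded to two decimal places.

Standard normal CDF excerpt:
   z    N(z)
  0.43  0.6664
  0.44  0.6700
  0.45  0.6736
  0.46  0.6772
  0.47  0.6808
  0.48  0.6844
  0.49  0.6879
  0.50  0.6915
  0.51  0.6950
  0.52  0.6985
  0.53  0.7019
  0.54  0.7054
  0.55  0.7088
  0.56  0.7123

T = 0.25;  σ√T = 0.0850
d₁ = [ln(102/98) + (0.01 + 0.17²/2)·0.25] / 0.0850 = [0.0400 + 0.0061] / 0.0850 = 0.5426 which rounds to 0.54
d₂ = d₁ − σ√T = 0.5426 − 0.0850 = 0.4576 which rounds to 0.46
exp(−rT) = exp(−0.01·0.25) = 0.9975
N(d₁) = N(0.54) = 0.7054;  N(d₂) = N(0.46) = 0.6772
C = 102·0.7054 − 98·0.9975·0.6772 = 71.9508 − 66.1997 = 5.7511

$5.75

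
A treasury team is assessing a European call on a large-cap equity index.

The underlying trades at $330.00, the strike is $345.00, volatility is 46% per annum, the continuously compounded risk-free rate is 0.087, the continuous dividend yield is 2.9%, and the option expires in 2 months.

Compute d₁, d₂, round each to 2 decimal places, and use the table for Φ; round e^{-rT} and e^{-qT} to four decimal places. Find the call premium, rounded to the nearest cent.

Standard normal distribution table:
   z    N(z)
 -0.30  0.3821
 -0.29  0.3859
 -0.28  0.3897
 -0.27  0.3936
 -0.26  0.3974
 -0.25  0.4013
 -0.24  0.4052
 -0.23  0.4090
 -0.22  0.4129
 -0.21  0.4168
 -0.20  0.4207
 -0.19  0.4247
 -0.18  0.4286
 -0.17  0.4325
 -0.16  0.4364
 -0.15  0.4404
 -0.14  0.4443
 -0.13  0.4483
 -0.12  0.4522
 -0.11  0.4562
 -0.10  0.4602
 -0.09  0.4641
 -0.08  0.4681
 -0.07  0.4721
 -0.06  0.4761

T = 0.1667;  σ√T = 0.1878
d₁ = [ln(330/345) + (0.087 − 0.029 + 0.46²/2)·0.1667] / 0.1878 = [-0.0445 + 0.0273] / 0.1878 = -0.0913 ≈ -0.09
d₂ = d₁ − σ√T = -0.0913 − 0.1878 = -0.2791 ≈ -0.28
e^(−qT) = e^(−0.029·0.1667) = 0.9952;  e^(−rT) = e^(−0.087·0.1667) = 0.9856
N(d₁) = N(-0.09) = 0.4641;  N(d₂) = N(-0.28) = 0.3897
C = 330·0.9952·0.4641 − 345·0.9856·0.3897 = 152.4179 − 132.5105 = 19.9074

$19.91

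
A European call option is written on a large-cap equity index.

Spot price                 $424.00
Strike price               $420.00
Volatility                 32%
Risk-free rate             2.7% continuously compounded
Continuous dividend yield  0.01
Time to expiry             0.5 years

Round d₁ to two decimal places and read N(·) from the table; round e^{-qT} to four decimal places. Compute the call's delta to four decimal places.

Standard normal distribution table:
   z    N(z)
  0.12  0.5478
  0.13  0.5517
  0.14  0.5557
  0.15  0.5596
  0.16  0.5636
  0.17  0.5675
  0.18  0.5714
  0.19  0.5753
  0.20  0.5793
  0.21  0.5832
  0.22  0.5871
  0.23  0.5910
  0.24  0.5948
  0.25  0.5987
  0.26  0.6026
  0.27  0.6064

σ√T = 0.32·√0.5 = 0.2263
d₁ = [ln(424/420) + (0.027 − 0.01 + 0.32²/2)·0.5] / 0.2263 = [0.0095 + 0.0341] / 0.2263 = 0.1926 ⇒ 0.19
N(d₁) = N(0.19) = 0.5753
Δ_call = exp(−qT)·N(d₁) = 0.9950·0.5753 = 0.5724

0.5724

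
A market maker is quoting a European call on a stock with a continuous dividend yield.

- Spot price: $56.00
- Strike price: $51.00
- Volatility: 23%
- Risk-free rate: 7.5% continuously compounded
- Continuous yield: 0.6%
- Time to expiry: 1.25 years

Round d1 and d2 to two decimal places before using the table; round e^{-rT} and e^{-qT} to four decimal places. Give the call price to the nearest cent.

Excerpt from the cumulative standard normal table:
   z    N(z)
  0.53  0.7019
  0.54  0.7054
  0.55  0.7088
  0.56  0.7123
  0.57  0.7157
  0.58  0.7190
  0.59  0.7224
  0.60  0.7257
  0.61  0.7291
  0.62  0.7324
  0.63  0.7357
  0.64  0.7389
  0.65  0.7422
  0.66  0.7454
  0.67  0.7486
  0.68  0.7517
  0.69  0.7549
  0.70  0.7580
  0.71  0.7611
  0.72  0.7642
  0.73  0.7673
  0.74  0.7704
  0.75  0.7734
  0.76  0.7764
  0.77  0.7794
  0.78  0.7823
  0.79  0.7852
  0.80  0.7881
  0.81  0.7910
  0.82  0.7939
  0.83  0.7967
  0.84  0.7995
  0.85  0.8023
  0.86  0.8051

σ√T = 0.23 × 1.1180 = 0.2571
ln(S/K) + (r − q + σ²/2)T = ln(56/51) + (0.075 − 0.006 + 0.23²/2)·1.25 = 0.0935 + 0.1193 = 0.2128
d₁ = 0.2128 / 0.2571 = 0.8277 which rounds to 0.83
d₂ = d₁ − σ√T = 0.8277 − 0.2571 = 0.5705 which rounds to 0.57
exp(−qT) = exp(−0.006·1.25) = 0.9925;  exp(−rT) = exp(−0.075·1.25) = 0.9105
N(d₁) = N(0.83) = 0.7967;  N(d₂) = N(0.57) = 0.7157
C = 56·0.9925·0.7967 − 51·0.9105·0.7157 = 44.2806 − 33.2339 = 11.0467

$11.05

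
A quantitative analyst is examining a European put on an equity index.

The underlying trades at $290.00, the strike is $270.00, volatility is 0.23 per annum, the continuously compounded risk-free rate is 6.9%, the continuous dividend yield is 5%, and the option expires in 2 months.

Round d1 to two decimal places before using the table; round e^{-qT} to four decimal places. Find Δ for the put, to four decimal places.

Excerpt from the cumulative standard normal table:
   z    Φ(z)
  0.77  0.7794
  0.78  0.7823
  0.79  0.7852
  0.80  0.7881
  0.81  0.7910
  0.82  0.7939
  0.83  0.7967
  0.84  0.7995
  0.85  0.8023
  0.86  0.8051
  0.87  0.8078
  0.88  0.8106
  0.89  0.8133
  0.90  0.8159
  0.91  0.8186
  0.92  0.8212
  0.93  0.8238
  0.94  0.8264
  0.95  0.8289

-0.1988

T = 0.1667;  σ√T = 0.0939
d₁ = [ln(290/270) + (0.069 − 0.05 + ½·0.23²)·0.1667] / (σ√T) = (0.0715 + 0.0076) / 0.0939 = 0.8417 → 0.84
N(d₁) = N(0.84) = 0.7995
Δ_put = exp(−qT)·(N(d₁) − 1) = 0.9917·(0.7995 − 1) = -0.1988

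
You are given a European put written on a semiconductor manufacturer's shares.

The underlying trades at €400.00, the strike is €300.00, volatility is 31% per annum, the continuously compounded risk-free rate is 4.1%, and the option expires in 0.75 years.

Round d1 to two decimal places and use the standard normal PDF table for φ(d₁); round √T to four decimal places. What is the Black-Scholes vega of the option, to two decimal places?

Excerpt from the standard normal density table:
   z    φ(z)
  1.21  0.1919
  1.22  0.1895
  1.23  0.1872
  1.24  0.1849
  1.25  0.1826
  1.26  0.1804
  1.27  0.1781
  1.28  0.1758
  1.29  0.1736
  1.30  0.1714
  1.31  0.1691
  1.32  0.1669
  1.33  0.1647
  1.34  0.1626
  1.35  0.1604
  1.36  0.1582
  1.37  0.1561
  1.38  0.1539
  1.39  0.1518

57.81

σ√T = 0.31·√0.75 = 0.2685
d₁ = [ln(400/300) + (0.041 + ½·0.31²)·0.75] / (σ√T) = (0.2877 + 0.0668) / 0.2685 = 1.3203 → 1.32
√T = √0.75 = 0.8660
φ(d₁) = φ(1.32) = 0.1669
vega = S·φ(d₁)·√T = 400·0.1669·0.8660 = 57.8142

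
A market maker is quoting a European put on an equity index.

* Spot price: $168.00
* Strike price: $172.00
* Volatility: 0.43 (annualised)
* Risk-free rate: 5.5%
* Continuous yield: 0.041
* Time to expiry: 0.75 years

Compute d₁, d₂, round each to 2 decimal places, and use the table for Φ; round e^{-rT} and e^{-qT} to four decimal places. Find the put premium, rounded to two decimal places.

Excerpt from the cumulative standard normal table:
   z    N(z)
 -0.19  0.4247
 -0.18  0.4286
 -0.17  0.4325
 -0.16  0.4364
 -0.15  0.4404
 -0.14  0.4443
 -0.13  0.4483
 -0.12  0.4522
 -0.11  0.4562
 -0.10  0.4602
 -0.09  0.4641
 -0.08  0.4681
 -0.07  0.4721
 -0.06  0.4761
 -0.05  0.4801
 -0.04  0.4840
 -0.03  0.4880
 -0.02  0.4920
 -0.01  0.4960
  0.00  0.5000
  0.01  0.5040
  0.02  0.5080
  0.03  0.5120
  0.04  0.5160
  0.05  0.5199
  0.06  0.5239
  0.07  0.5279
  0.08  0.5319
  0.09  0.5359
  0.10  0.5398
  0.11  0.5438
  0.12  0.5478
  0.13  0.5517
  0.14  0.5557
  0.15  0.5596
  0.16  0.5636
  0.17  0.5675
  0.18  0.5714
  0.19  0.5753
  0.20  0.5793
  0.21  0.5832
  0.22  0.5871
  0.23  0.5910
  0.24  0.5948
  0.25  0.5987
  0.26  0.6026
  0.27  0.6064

T = 0.75;  σ√T = 0.3724
ln(S/K) + (r − q + σ²/2)T = ln(168/172) + (0.055 − 0.041 + 0.43²/2)·0.75 = -0.0235 + 0.0798 = 0.0563
d₁ = 0.0563 / 0.3724 = 0.1512 ⇒ 0.15
d₂ = d₁ − σ√T = 0.1512 − 0.3724 = -0.2212 ⇒ -0.22
e^(−qT) = e^(−0.041·0.75) = 0.9697;  e^(−rT) = e^(−0.055·0.75) = 0.9596
P = 172·0.9596·N(0.22) − 168·0.9697·N(-0.15) = 172·0.9596·0.5871 − 168·0.9697·0.4404 = 96.9016 − 71.7454 = 25.1562

$25.16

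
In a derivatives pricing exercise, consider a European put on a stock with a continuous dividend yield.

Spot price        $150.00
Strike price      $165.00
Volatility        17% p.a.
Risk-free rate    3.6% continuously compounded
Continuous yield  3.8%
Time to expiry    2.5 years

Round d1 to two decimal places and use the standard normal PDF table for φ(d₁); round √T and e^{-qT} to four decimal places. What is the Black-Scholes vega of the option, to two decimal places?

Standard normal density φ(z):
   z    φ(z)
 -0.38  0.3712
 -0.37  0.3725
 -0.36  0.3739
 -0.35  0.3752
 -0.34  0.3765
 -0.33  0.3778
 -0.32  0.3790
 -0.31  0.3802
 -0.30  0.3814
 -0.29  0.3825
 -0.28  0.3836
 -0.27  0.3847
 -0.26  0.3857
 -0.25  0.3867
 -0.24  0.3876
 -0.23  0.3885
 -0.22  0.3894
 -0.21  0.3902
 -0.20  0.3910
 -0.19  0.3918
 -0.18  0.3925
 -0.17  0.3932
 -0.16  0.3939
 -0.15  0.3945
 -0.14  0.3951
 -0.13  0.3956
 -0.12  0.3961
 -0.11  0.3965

83.60

σ√T = 0.17 × 1.5811 = 0.2688
d₁ = [ln(150/165) + (0.036 − 0.038 + 0.17²/2)·2.5] / 0.2688 = [-0.0953 + 0.0311] / 0.2688 = -0.2388 → -0.24
√T = √2.5 = 1.5811
φ(d₁) = φ(-0.24) = 0.3876
e^(−qT) = e^(−0.038·2.5) = 0.9094
vega = S·e^(−qT)·φ(d₁)·√T = 150·0.9094·0.3876·1.5811 = 83.5967
(Call and put vega coincide under Black-Scholes.)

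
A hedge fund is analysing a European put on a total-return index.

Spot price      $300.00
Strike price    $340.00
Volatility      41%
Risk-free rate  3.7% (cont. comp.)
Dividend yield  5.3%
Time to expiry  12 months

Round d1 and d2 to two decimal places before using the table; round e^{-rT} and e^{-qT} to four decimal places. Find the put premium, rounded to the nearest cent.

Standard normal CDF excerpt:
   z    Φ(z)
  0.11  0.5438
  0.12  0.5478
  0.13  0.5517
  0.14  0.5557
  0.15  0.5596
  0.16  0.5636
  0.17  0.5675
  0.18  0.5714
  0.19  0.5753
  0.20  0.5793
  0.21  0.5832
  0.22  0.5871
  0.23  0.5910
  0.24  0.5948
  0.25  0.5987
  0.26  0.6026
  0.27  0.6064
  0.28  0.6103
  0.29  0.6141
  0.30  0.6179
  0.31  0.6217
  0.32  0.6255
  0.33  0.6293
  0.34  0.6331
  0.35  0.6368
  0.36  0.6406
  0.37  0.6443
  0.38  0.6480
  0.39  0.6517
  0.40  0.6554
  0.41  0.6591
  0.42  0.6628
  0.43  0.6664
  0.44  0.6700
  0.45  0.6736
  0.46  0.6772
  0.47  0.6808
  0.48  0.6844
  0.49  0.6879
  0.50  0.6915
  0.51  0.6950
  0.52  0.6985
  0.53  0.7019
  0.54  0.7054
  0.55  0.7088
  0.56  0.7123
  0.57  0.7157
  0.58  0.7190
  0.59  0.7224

$74.14

T = 1;  σ√T = 0.4100
d₁ = [ln(300/340) + (0.037 − 0.053 + 0.41²/2)·1] / 0.4100 = [-0.1252 + 0.0680] / 0.4100 = -0.1393 ≈ -0.14
d₂ = d₁ − σ√T = -0.1393 − 0.4100 = -0.5493 ≈ -0.55
e^(−qT) = e^(−0.053·1) = 0.9484;  e^(−rT) = e^(−0.037·1) = 0.9637
N(−d₂) = N(0.55) = 0.7088;  N(−d₁) = N(0.14) = 0.5557
P = 340·0.9637·0.7088 − 300·0.9484·0.5557 = 232.2440 − 158.1078 = 74.1362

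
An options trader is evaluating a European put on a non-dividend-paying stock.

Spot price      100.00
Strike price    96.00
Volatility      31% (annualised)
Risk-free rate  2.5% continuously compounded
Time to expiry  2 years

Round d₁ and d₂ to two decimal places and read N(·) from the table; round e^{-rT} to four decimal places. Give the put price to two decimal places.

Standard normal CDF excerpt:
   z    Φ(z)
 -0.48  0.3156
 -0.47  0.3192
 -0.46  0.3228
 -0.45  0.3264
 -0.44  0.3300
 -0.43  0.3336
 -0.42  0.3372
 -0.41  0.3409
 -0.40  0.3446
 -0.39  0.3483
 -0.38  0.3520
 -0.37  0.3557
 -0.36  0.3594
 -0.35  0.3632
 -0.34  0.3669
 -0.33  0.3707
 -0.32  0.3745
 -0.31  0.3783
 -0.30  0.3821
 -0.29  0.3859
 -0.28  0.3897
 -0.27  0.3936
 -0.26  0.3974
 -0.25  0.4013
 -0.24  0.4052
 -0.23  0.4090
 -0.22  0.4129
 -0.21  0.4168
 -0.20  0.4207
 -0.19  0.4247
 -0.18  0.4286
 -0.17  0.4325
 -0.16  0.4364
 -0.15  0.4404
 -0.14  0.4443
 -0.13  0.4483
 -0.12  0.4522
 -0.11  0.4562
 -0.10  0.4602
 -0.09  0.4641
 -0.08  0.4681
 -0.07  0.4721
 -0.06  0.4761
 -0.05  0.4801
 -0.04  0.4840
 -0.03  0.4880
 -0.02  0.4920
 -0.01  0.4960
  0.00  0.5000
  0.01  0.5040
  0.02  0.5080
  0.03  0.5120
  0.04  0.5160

12.66

T = 2;  σ√T = 0.4384
d₁ = [ln(100/96) + (0.025 + 0.31²/2)·2] / 0.4384 = [0.0408 + 0.1461] / 0.4384 = 0.4264 ≈ 0.43
d₂ = d₁ − σ√T = 0.4264 − 0.4384 = -0.0120 ≈ -0.01
exp(−rT) = exp(−0.025·2) = 0.9512
P = 96·0.9512·N(0.01) − 100·N(-0.43) = 96·0.9512·0.5040 − 100·0.3336 = 46.0229 − 33.3600 = 12.6629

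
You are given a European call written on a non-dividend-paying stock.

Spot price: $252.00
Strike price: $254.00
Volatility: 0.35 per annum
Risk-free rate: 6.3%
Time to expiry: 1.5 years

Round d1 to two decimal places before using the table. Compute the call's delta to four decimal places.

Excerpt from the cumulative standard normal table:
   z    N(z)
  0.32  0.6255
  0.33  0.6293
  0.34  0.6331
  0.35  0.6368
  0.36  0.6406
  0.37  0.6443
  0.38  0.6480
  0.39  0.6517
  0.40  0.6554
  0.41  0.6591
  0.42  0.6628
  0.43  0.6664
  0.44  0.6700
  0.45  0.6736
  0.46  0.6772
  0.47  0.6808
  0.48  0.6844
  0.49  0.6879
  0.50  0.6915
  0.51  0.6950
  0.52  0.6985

0.6628

σ√T = 0.35 × 1.2247 = 0.4287
ln(S/K) + (r + σ²/2)T = ln(252/254) + (0.063 + 0.35²/2)·1.5 = -0.0079 + 0.1864 = 0.1785
d₁ = 0.1785 / 0.4287 = 0.4163 which rounds to 0.42
N(d₁) = N(0.42) = 0.6628
Δ_call = N(d₁) = 0.6628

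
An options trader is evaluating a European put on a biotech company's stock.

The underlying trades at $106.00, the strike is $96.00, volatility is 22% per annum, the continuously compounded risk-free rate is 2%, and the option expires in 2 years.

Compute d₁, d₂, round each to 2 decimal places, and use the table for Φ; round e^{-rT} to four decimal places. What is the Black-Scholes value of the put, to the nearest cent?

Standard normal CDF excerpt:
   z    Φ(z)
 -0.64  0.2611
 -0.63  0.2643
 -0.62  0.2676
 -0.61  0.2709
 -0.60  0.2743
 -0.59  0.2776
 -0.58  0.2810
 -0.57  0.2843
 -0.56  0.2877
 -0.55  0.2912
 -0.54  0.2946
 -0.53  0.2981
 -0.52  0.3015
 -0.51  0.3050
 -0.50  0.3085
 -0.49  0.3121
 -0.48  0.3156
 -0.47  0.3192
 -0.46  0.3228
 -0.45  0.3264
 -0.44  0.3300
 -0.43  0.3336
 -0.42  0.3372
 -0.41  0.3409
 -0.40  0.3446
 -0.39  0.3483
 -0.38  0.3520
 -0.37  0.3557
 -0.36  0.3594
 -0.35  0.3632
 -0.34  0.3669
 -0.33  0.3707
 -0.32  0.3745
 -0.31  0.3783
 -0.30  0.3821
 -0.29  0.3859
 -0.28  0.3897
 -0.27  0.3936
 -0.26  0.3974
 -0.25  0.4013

$6.52

σ√T = 0.22 × 1.4142 = 0.3111
d₁ = [ln(106/96) + (0.02 + 0.22²/2)·2] / 0.3111 = [0.0991 + 0.0884] / 0.3111 = 0.6026 ≈ 0.60
d₂ = d₁ − σ√T = 0.6026 − 0.3111 = 0.2915 ≈ 0.29
e^(−rT) = e^(−0.02·2) = 0.9608
N(−d₂) = N(-0.29) = 0.3859;  N(−d₁) = N(-0.60) = 0.2743
P = 96·0.9608·0.3859 − 106·0.2743 = 35.5942 − 29.0758 = 6.5184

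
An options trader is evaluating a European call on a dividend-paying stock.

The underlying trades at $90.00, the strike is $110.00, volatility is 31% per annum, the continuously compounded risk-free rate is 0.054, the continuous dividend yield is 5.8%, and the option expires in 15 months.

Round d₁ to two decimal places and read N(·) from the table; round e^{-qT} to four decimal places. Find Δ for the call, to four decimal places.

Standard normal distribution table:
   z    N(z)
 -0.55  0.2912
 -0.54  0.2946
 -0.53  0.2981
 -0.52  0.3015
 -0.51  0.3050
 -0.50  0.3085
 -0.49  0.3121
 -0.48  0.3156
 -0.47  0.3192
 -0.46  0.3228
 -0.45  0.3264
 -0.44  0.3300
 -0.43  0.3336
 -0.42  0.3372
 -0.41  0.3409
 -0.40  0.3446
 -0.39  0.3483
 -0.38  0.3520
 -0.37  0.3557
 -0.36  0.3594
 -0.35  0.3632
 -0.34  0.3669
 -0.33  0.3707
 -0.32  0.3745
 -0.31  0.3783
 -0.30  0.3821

0.3136

T = 1.25;  σ√T = 0.3466
ln(S/K) + (r − q + σ²/2)T = ln(90/110) + (0.054 − 0.058 + 0.31²/2)·1.25 = -0.2007 + 0.0551 = -0.1456
d₁ = -0.1456 / 0.3466 = -0.4201 ⇒ -0.42
N(d₁) = N(-0.42) = 0.3372
Δ_call = e^(−qT)·N(d₁) = 0.9301·0.3372 = 0.3136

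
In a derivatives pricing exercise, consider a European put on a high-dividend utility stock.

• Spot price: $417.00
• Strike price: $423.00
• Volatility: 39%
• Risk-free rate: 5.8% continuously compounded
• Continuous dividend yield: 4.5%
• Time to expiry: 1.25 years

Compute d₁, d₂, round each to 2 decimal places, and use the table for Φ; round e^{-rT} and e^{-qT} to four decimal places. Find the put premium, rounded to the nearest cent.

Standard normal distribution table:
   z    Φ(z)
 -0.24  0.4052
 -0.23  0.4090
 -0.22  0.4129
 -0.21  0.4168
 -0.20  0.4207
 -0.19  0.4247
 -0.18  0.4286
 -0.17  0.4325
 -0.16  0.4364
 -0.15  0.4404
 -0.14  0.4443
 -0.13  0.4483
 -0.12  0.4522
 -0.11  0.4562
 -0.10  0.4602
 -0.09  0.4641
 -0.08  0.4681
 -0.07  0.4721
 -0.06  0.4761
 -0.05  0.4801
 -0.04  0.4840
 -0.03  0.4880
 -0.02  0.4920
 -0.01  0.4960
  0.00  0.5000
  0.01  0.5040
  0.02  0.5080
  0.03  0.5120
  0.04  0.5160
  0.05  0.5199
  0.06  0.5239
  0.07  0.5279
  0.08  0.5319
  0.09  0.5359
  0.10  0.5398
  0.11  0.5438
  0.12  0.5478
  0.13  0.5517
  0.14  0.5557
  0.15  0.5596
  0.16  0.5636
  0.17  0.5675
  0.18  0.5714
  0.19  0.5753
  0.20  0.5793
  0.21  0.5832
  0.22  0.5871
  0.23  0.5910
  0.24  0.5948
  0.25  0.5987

$66.69

σ√T = 0.39 × 1.1180 = 0.4360
d₁ = [ln(417/423) + (0.058 − 0.045 + 0.39²/2)·1.25] / 0.4360 = [-0.0143 + 0.1113] / 0.4360 = 0.2225 ⇒ 0.22
d₂ = d₁ − σ√T = 0.2225 − 0.4360 = -0.2135 ⇒ -0.21
e^(−qT) = e^(−0.045·1.25) = 0.9453;  e^(−rT) = e^(−0.058·1.25) = 0.9301
N(−d₂) = N(0.21) = 0.5832;  N(−d₁) = N(-0.22) = 0.4129
P = 423·0.9301·0.5832 − 417·0.9453·0.4129 = 229.4497 − 162.7611 = 66.6886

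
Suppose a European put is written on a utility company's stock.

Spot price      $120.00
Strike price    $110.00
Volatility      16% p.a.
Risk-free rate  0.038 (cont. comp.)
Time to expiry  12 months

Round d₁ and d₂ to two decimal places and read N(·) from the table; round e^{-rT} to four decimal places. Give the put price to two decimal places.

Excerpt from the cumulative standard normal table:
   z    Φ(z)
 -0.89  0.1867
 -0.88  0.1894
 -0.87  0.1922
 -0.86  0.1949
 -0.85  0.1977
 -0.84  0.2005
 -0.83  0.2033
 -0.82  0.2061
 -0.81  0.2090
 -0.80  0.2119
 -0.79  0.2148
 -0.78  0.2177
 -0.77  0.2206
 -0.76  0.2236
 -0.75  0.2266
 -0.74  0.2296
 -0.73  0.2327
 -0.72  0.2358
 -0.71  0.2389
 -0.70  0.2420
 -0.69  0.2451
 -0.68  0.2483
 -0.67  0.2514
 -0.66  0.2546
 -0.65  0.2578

$2.24

σ√T = 0.16·√1 = 0.1600
d₁ = [ln(120/110) + (0.038 + ½·0.16²)·1] / (σ√T) = (0.0870 + 0.0508) / 0.1600 = 0.8613 ≈ 0.86
d₂ = 0.8613 − 0.1600 = 0.7013 ≈ 0.70
exp(−rT) = exp(−0.038·1) = 0.9627
N(−d₂) = N(-0.70) = 0.2420;  N(−d₁) = N(-0.86) = 0.1949
P = 110·0.9627·0.2420 − 120·0.1949 = 25.6271 − 23.3880 = 2.2391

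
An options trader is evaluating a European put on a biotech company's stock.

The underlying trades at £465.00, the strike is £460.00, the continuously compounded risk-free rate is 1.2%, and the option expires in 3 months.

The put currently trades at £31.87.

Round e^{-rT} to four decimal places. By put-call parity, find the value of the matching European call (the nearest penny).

£38.25

exp(−rT) = exp(−0.012·0.25) = 0.9970
Put-call parity: C − P = S − K·e^(−rT) = 465 − 460·0.9970 = 465 − 458.6200 = 6.3800
C = P + (C − P) = 31.87 + (6.3800) = 38.2500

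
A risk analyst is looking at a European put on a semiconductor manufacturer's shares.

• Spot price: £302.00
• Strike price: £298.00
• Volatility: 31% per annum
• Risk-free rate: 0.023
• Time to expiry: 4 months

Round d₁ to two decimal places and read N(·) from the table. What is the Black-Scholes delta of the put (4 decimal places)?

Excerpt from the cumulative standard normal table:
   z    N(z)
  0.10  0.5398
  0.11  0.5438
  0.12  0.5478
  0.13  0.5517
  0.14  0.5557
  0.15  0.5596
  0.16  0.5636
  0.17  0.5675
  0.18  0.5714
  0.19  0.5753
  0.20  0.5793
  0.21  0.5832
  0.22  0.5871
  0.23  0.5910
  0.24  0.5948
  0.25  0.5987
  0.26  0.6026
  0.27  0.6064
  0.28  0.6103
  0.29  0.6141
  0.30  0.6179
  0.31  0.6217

σ√T = 0.31 × 0.5774 = 0.1790
d₁ = [ln(302/298) + (0.023 + ½·0.31²)·0.3333] / (σ√T) = (0.0133 + 0.0237) / 0.1790 = 0.2068 ⇒ 0.21
N(d₁) = N(0.21) = 0.5832
Δ_put = N(d₁) − 1 = 0.5832 − 1 = -0.4168

-0.4168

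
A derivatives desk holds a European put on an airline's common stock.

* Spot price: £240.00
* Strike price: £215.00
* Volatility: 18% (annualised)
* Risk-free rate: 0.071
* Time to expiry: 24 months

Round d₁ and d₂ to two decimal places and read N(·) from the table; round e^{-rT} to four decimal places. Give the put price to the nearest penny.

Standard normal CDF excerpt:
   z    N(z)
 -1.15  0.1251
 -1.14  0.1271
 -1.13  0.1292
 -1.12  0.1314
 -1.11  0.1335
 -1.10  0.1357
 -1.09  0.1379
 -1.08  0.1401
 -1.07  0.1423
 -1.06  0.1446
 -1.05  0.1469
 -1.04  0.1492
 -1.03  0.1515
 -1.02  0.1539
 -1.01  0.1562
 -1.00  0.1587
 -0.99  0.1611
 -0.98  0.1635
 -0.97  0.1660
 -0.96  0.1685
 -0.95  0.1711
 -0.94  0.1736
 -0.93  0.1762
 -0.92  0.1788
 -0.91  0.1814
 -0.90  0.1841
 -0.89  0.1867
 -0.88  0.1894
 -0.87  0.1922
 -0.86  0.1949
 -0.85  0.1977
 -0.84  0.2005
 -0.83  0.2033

£4.82

T = 2;  σ√T = 0.2546
d₁ = [ln(240/215) + (0.071 + 0.18²/2)·2] / 0.2546 = [0.1100 + 0.1744] / 0.2546 = 1.1172 ≈ 1.12
d₂ = d₁ − σ√T = 1.1172 − 0.2546 = 0.8627 ≈ 0.86
e^(−rT) = e^(−0.071·2) = 0.8676
P = 215·0.8676·N(-0.86) − 240·N(-1.12) = 215·0.8676·0.1949 − 240·0.1314 = 36.3555 − 31.5360 = 4.8195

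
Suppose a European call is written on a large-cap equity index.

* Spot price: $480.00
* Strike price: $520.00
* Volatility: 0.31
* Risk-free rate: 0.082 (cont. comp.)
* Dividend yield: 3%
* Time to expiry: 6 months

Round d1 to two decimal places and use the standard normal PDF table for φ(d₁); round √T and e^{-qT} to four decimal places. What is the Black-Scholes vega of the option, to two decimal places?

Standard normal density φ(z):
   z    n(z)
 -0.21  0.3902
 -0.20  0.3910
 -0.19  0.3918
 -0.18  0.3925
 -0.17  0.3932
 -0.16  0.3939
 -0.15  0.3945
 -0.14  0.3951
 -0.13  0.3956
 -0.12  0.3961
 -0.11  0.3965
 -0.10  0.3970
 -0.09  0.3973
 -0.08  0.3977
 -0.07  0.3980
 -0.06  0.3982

σ√T = 0.31 × 0.7071 = 0.2192
d₁ = [ln(480/520) + (0.082 − 0.03 + 0.31²/2)·0.5] / 0.2192 = [-0.0800 + 0.0500] / 0.2192 = -0.1369 which rounds to -0.14
√T = √0.5 = 0.7071
φ(d₁) = φ(-0.14) = 0.3951
e^(−qT) = e^(−0.03·0.5) = 0.9851
vega = S·e^(−qT)·φ(d₁)·√T = 480·0.9851·0.3951·0.7071 = 132.1020

132.10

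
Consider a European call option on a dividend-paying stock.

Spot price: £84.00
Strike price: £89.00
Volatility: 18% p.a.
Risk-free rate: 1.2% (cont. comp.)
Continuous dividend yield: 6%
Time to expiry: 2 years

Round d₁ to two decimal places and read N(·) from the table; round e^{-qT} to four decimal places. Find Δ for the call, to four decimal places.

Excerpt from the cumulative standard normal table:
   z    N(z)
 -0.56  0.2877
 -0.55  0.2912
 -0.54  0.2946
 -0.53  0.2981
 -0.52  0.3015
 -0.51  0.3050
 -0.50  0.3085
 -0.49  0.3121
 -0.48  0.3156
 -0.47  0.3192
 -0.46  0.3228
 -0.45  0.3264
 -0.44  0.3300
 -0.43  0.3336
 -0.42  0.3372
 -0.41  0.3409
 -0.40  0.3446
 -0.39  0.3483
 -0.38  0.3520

0.2799

T = 2;  σ√T = 0.2546
ln(S/K) + (r − q + σ²/2)T = ln(84/89) + (0.012 − 0.06 + 0.18²/2)·2 = -0.0578 − 0.0636 = -0.1214
d₁ = -0.1214 / 0.2546 = -0.4770 → -0.48
N(d₁) = N(-0.48) = 0.3156
Δ_call = exp(−qT)·N(d₁) = 0.8869·0.3156 = 0.2799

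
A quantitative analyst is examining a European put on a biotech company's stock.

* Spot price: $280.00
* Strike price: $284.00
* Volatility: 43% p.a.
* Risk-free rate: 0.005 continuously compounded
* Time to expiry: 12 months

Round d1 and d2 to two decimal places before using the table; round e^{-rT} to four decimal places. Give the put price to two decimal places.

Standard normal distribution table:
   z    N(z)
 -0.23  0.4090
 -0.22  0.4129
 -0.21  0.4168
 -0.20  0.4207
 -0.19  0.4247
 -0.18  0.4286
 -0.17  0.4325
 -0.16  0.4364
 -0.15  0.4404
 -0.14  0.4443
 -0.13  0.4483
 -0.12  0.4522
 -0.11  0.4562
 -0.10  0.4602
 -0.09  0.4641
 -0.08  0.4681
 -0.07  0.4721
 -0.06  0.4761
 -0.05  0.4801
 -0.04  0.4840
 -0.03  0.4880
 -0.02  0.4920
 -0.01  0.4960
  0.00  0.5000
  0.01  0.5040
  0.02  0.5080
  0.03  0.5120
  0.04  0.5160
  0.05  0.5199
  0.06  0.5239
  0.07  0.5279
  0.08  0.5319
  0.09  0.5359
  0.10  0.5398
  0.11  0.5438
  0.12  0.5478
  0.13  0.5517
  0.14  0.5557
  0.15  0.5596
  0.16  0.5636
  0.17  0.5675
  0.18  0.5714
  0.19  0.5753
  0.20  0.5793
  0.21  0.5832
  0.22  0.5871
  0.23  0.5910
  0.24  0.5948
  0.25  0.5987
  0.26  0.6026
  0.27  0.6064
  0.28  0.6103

$49.16

T = 1;  σ√T = 0.4300
d₁ = [ln(280/284) + (0.005 + 0.43²/2)·1] / 0.4300 = [-0.0142 + 0.0974] / 0.4300 = 0.1936 → 0.19
d₂ = d₁ − σ√T = 0.1936 − 0.4300 = -0.2364 → -0.24
e^(−rT) = e^(−0.005·1) = 0.9950
N(−d₂) = N(0.24) = 0.5948;  N(−d₁) = N(-0.19) = 0.4247
P = 284·0.9950·0.5948 − 280·0.4247 = 168.0786 − 118.9160 = 49.1626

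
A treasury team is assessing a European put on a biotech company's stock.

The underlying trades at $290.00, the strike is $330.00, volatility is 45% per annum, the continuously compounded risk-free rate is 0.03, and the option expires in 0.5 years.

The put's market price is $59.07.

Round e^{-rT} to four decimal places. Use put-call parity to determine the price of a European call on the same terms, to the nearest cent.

e^(−rT) = e^(−0.03·0.5) = 0.9851
Put-call parity: C − P = S − K·e^(−rT) = 290 − 330·0.9851 = 290 − 325.0830 = -35.0830
C = P + (C − P) = 59.07 + (-35.0830) = 23.9870

$23.99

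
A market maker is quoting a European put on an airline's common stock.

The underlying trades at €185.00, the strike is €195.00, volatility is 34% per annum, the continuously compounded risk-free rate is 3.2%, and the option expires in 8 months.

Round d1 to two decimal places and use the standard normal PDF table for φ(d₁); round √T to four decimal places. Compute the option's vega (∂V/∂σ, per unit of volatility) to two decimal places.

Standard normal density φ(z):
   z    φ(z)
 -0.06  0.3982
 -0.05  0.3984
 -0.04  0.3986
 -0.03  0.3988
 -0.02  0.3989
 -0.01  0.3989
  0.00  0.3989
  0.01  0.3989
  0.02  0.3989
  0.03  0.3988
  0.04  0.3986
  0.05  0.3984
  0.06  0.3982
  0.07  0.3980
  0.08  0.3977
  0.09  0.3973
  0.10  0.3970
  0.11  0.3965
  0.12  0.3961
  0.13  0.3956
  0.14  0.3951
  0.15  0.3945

60.24

T = 0.6667;  σ√T = 0.2776
d₁ = [ln(185/195) + (0.032 + ½·0.34²)·0.6667] / (σ√T) = (-0.0526 + 0.0599) / 0.2776 = 0.0260 → 0.03
√T = √0.6667 = 0.8165
φ(d₁) = φ(0.03) = 0.3988
vega = S·φ(d₁)·√T = 185·0.3988·0.8165 = 60.2397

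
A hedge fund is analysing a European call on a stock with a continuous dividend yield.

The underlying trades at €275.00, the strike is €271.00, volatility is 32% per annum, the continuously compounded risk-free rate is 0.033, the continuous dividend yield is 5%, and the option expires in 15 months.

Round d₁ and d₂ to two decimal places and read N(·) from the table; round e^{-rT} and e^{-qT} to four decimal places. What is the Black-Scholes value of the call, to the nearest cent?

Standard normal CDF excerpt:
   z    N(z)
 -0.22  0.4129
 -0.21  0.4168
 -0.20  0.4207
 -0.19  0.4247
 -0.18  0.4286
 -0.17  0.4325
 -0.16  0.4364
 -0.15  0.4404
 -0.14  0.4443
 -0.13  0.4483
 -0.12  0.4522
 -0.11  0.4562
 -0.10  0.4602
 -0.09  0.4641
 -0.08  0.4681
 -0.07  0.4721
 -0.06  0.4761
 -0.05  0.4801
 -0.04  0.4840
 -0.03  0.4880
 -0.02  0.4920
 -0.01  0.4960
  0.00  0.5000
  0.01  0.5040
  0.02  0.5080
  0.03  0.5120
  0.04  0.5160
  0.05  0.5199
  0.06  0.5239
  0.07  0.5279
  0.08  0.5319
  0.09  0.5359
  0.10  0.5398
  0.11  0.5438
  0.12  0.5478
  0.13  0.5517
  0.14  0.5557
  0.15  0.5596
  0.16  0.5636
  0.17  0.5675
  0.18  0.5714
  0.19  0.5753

€36.19

σ√T = 0.32 × 1.1180 = 0.3578
d₁ = [ln(275/271) + (0.033 − 0.05 + 0.32²/2)·1.25] / 0.3578 = [0.0147 + 0.0428] / 0.3578 = 0.1604 ≈ 0.16
d₂ = d₁ − σ√T = 0.1604 − 0.3578 = -0.1973 ≈ -0.20
exp(−qT) = exp(−0.05·1.25) = 0.9394;  exp(−rT) = exp(−0.033·1.25) = 0.9596
N(d₁) = N(0.16) = 0.5636;  N(d₂) = N(-0.20) = 0.4207
C = 275·0.9394·0.5636 − 271·0.9596·0.4207 = 145.5976 − 109.4037 = 36.1939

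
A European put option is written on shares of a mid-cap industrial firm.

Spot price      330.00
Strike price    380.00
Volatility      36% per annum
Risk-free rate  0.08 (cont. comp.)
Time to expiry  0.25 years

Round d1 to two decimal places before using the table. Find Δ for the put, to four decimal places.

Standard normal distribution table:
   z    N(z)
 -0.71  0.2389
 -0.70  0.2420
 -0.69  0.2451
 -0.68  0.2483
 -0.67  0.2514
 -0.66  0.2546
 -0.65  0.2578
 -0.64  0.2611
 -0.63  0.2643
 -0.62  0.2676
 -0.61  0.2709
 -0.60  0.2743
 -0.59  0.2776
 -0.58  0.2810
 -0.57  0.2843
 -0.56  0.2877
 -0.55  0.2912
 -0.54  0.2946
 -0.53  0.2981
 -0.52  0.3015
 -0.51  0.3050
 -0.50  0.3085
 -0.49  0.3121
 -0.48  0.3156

σ√T = 0.36 × 0.5000 = 0.1800
d₁ = [ln(330/380) + (0.08 + 0.36²/2)·0.25] / 0.1800 = [-0.1411 + 0.0362] / 0.1800 = -0.5827 ≈ -0.58
N(d₁) = N(-0.58) = 0.2810
Δ_put = N(d₁) − 1 = 0.2810 − 1 = -0.7190

-0.7190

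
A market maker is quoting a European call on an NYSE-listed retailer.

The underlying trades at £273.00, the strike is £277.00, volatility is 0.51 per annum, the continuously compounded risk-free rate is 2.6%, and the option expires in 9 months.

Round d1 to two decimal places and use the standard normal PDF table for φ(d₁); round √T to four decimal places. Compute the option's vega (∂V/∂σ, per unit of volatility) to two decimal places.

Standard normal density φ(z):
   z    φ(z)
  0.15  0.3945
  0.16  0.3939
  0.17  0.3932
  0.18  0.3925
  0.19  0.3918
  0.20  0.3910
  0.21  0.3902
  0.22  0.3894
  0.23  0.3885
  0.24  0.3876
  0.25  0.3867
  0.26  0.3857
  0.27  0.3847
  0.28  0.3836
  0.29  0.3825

σ√T = 0.51 × 0.8660 = 0.4417
d₁ = [ln(273/277) + (0.026 + 0.51²/2)·0.75] / 0.4417 = [-0.0145 + 0.1170] / 0.4417 = 0.2321 which rounds to 0.23
√T = √0.75 = 0.8660
φ(d₁) = φ(0.23) = 0.3885
vega = S·φ(d₁)·√T = 273·0.3885·0.8660 = 91.8484

91.85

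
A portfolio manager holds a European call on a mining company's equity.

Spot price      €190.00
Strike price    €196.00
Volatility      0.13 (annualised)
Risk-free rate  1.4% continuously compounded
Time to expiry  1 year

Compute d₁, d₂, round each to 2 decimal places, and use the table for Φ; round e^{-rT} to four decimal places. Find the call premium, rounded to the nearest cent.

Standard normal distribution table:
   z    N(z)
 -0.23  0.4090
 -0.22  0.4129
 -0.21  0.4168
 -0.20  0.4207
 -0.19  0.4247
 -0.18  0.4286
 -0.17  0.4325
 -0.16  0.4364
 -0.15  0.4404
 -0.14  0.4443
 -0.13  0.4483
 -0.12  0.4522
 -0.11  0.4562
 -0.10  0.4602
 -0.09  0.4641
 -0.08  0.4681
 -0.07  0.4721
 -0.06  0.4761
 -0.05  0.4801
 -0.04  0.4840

€8.39

σ√T = 0.13·√1 = 0.1300
d₁ = [ln(190/196) + (0.014 + ½·0.13²)·1] / (σ√T) = (-0.0311 + 0.0225) / 0.1300 = -0.0665 ⇒ -0.07
d₂ = -0.0665 − 0.1300 = -0.1965 ⇒ -0.20
e^(−rT) = e^(−0.014·1) = 0.9861
C = 190·N(-0.07) − 196·0.9861·N(-0.20) = 190·0.4721 − 196·0.9861·0.4207 = 89.6990 − 81.3110 = 8.3880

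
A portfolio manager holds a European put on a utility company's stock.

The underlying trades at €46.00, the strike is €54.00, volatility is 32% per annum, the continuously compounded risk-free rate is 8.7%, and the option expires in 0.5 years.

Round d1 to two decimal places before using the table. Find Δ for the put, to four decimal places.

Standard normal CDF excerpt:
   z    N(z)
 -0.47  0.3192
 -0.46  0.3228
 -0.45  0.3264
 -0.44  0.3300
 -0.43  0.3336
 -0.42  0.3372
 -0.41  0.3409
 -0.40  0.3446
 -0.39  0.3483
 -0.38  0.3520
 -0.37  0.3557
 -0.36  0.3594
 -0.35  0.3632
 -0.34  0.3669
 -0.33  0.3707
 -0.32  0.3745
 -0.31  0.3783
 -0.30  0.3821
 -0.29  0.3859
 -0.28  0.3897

T = 0.5;  σ√T = 0.2263
d₁ = [ln(46/54) + (0.087 + 0.32²/2)·0.5] / 0.2263 = [-0.1603 + 0.0691] / 0.2263 = -0.4032 ⇒ -0.40
N(d₁) = N(-0.40) = 0.3446
Δ_put = N(d₁) − 1 = 0.3446 − 1 = -0.6554

-0.6554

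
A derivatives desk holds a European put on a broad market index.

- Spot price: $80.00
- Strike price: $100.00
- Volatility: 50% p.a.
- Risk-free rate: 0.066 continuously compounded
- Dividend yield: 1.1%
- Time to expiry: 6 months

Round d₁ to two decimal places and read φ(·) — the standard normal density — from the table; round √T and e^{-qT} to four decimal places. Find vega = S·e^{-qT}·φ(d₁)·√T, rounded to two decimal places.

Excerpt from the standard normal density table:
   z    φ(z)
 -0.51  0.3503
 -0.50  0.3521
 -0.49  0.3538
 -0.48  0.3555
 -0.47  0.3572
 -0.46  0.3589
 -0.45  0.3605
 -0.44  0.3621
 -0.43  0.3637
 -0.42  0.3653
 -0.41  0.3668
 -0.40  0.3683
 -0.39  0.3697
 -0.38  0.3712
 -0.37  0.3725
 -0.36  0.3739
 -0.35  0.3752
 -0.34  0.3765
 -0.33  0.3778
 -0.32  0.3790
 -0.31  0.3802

σ√T = 0.5·√0.5 = 0.3536
d₁ = [ln(80/100) + (0.066 − 0.011 + 0.5²/2)·0.5] / 0.3536 = [-0.2231 + 0.0900] / 0.3536 = -0.3766 ⇒ -0.38
√T = √0.5 = 0.7071
φ(d₁) = φ(-0.38) = 0.3712
e^(−qT) = e^(−0.011·0.5) = 0.9945
vega = S·e^(−qT)·φ(d₁)·√T = 80·0.9945·0.3712·0.7071 = 20.8826
(The call has the same vega.)

20.88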